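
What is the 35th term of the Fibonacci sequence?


Sequence: 1, 1, 2, 3, 5, 8, 13, 21, 34, 55, 89, 144, 233, 377, 610, 987, 1597, 2584, 4181, 6765, 10946, 17711, 28657, 46368, 75025, 121393, 196418, 317811, 514229, 832040, 1346269, 2178309, 3524578, 5702887, 9227465
F(35) = 9227465


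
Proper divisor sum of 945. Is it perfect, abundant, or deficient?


Proper divisors: 1, 3, 5, 7, 9, 15, 21, 27, 35, 45, 63, 105, 135, 189, 315
Sum = 1 + 3 + 5 + 7 + 9 + 15 + 21 + 27 + 35 + 45 + 63 + 105 + 135 + 189 + 315 = 975
975 > 945 → abundant

s(945) = 975 (abundant)


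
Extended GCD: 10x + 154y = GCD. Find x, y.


Tabular extended Euclidean (each row: r = 10*s + 154*t):
r=10, s=1, t=0
r=154, s=0, t=1
q=0: r=10, s=1, t=0   [10*(1) + 154*(0) = 10]
q=15: r=4, s=-15, t=1   [10*(-15) + 154*(1) = 4]
q=2: r=2, s=31, t=-2   [10*(31) + 154*(-2) = 2]
q=2: r=0, s=-77, t=5   [10*(-77) + 154*(5) = 0]
GCD = 2; from the row with r=2: x=31, y=-2
Check: 10*(31) + 154*(-2) = 310 - 308 = 2

GCD = 2, x = 31, y = -2


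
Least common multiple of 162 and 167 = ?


GCD(162, 167) = 1
LCM = 162*167/1 = 27054/1 = 27054

LCM = 27054


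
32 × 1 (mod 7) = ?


32 × 1 = 32
32 mod 7 = 4


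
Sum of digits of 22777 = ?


2 + 2 + 7 + 7 + 7 = 25


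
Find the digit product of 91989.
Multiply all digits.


9 × 1 × 9 × 8 × 9 = 5832


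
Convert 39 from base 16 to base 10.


39 (base 16) = 57 (decimal)
57 (decimal) = 57 (base 10)


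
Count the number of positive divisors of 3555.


3555 = 3^2 × 5^1 × 79^1
d(3555) = (2+1) × (1+1) × (1+1) = 12

12 divisors


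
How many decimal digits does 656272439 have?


656272439 has 9 digits in base 10
floor(log10(656272439)) + 1 = floor(8.8171) + 1 = 9

9 digits (base 10)


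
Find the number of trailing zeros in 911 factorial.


floor(911/5) = 182
floor(911/25) = 36
floor(911/125) = 7
floor(911/625) = 1
Total = 226

226 trailing zeros


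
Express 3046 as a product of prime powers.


3046 / 2 = 1523
1523 / 1523 = 1
3046 = 2 × 1523


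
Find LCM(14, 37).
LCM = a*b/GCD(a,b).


GCD(14, 37) = 1
LCM = 14*37/1 = 518/1 = 518

LCM = 518


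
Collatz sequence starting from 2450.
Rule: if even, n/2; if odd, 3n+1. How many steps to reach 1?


2450 → 1225 → 3676 → 1838 → 919 → 2758 → 1379 → 4138 → 2069 → 6208 → 3104 → 1552 → 776 → 388 → 194 → 97 → 292 → 146 → 73 → 220 → 110 → 55 → 166 → 83 → 250 → 125 → 376 → 188 → 94 → 47 → 142 → 71 → 214 → 107 → 322 → 161 → 484 → 242 → 121 → 364 → 182 → 91 → 274 → 137 → 412 → 206 → 103 → 310 → 155 → 466 → 233 → 700 → 350 → 175 → 526 → 263 → 790 → 395 → 1186 → 593 → 1780 → 890 → 445 → 1336 → 668 → 334 → 167 → 502 → 251 → 754 → 377 → 1132 → 566 → 283 → 850 → 425 → 1276 → 638 → 319 → 958 → 479 → 1438 → 719 → 2158 → 1079 → 3238 → 1619 → 4858 → 2429 → 7288 → 3644 → 1822 → 911 → 2734 → 1367 → 4102 → 2051 → 6154 → 3077 → 9232 → 4616 → 2308 → 1154 → 577 → 1732 → 866 → 433 → 1300 → 650 → 325 → 976 → 488 → 244 → 122 → 61 → 184 → 92 → 46 → 23 → 70 → 35 → 106 → 53 → 160 → 80 → 40 → 20 → 10 → 5 → 16 → 8 → 4 → 2 → 1
Total steps = 133

133 steps


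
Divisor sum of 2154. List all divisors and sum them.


Divisors of 2154: 1, 2, 3, 6, 359, 718, 1077, 2154
Sum = 1 + 2 + 3 + 6 + 359 + 718 + 1077 + 2154 = 4320

σ(2154) = 4320


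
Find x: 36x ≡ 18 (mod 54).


GCD(36, 54) = 18 divides 18
Divide: 2x ≡ 1 (mod 3)
x ≡ 2 (mod 3)


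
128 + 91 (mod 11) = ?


128 + 91 = 219
219 mod 11 = 10


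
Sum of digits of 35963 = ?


3 + 5 + 9 + 6 + 3 = 26


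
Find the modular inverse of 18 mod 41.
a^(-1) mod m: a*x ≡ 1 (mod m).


Use the extended Euclidean algorithm on (41, 18); each row r = 41*s + 18*t:
r=41, s=1, t=0
r=18, s=0, t=1
q=2: r=5, s=1, t=-2   [41*(1) + 18*(-2) = 5]
q=3: r=3, s=-3, t=7   [41*(-3) + 18*(7) = 3]
q=1: r=2, s=4, t=-9   [41*(4) + 18*(-9) = 2]
q=1: r=1, s=-7, t=16   [41*(-7) + 18*(16) = 1]
q=2: r=0, s=18, t=-41   [41*(18) + 18*(-41) = 0]
GCD = 1 with t = 16, so 18*(16) ≡ 1 (mod 41)
Inverse = 16 mod 41 = 16
Check: 18 * 16 = 288 ≡ 1 (mod 41)

18^(-1) ≡ 16 (mod 41)


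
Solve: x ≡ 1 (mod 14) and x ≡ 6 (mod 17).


M = 14*17 = 238
M1 = M/14 = 17, M2 = M/17 = 14
M1^(-1) mod 14 = 5, M2^(-1) mod 17 = 11
x = 1*17*5 + 6*14*11 = 1009
1009 mod 238 = 57
Check: 57 mod 14 = 1 ✓, 57 mod 17 = 6 ✓

x ≡ 57 (mod 238)


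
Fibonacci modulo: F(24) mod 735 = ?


F(k) mod 735 for k=1..24:
1, 1, 2, 3, 5, 8, 13, 21, 34, 55, 89, 144, 233, 377, 610, 252, 127, 379, 506, 150, 656, 71, 727, 63
F(24) mod 735 = 63


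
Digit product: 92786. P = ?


9 × 2 × 7 × 8 × 6 = 6048


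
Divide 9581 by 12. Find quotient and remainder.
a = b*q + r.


9581 = 12 * 798 + 5
Check: 9576 + 5 = 9581

q = 798, r = 5


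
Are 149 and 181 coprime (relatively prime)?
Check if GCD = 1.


Euclidean algorithm:
181 = 1 * 149 + 32
149 = 4 * 32 + 21
32 = 1 * 21 + 11
21 = 1 * 11 + 10
11 = 1 * 10 + 1
10 = 10 * 1 + 0
GCD(149, 181) = 1

Yes, coprime (GCD = 1)


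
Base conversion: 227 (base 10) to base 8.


227 (base 10) = 227 (decimal)
227 (decimal) = 343 (base 8)


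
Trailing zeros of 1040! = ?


floor(1040/5) = 208
floor(1040/25) = 41
floor(1040/125) = 8
floor(1040/625) = 1
Total = 258

258 trailing zeros


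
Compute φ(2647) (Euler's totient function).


2647 = 2647
Prime factors: 2647
φ(2647) = 2647 × (1-1/2647)
= 2647 × 2646/2647 = 2646

φ(2647) = 2646


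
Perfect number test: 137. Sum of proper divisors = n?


Proper divisors of 137: 1
Sum = 1 = 1

No, 137 is not perfect (1 ≠ 137)


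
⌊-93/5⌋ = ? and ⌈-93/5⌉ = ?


-93/5 = -18.6000
floor = -19
ceil = -18

floor = -19, ceil = -18


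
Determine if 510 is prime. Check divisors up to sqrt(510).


510 / 2 = 255 (exact division)
510 is NOT prime.

No, 510 is not prime


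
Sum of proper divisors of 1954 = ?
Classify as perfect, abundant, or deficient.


Proper divisors: 1, 2, 977
Sum = 1 + 2 + 977 = 980
980 < 1954 → deficient

s(1954) = 980 (deficient)


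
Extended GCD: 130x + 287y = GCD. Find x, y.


Tabular extended Euclidean (each row: r = 130*s + 287*t):
r=130, s=1, t=0
r=287, s=0, t=1
q=0: r=130, s=1, t=0   [130*(1) + 287*(0) = 130]
q=2: r=27, s=-2, t=1   [130*(-2) + 287*(1) = 27]
q=4: r=22, s=9, t=-4   [130*(9) + 287*(-4) = 22]
q=1: r=5, s=-11, t=5   [130*(-11) + 287*(5) = 5]
q=4: r=2, s=53, t=-24   [130*(53) + 287*(-24) = 2]
q=2: r=1, s=-117, t=53   [130*(-117) + 287*(53) = 1]
q=2: r=0, s=287, t=-130   [130*(287) + 287*(-130) = 0]
GCD = 1; from the row with r=1: x=-117, y=53
Check: 130*(-117) + 287*(53) = -15210 + 15211 = 1

GCD = 1, x = -117, y = 53


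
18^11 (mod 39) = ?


18^1 mod 39 = 18
18^2 mod 39 = 12
18^3 mod 39 = 21
18^4 mod 39 = 27
18^5 mod 39 = 18
18^6 mod 39 = 12
18^7 mod 39 = 21
18^8 mod 39 = 27
18^9 mod 39 = 18
18^10 mod 39 = 12
18^11 mod 39 = 21


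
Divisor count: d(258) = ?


258 = 2^1 × 3^1 × 43^1
d(258) = (1+1) × (1+1) × (1+1) = 8

8 divisors


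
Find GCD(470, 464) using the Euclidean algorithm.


470 = 1 * 464 + 6
464 = 77 * 6 + 2
6 = 3 * 2 + 0
GCD = 2


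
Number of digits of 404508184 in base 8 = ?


404508184 in base 8 = 3007047030
Number of digits = 10

10 digits (base 8)


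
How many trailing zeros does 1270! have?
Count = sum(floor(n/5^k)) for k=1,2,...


floor(1270/5) = 254
floor(1270/25) = 50
floor(1270/125) = 10
floor(1270/625) = 2
Total = 316

316 trailing zeros


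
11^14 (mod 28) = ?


11^1 mod 28 = 11
11^2 mod 28 = 9
11^3 mod 28 = 15
11^4 mod 28 = 25
11^5 mod 28 = 23
11^6 mod 28 = 1
11^7 mod 28 = 11
11^8 mod 28 = 9
11^9 mod 28 = 15
11^10 mod 28 = 25
11^11 mod 28 = 23
11^12 mod 28 = 1
11^13 mod 28 = 11
11^14 mod 28 = 9


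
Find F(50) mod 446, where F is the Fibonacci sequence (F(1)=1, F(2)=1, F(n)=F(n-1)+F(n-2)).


F(k) mod 446 for k=1..50:
1, 1, 2, 3, 5, 8, 13, 21, 34, 55, 89, 144, 233, 377, 164, 95, 259, 354, 167, 75, 242, 317, 113, 430, 97, 81, 178, 259, 437, 250, 241, 45, 286, 331, 171, 56, 227, 283, 64, 347, 411, 312, 277, 143, 420, 117, 91, 208, 299, 61
F(50) mod 446 = 61


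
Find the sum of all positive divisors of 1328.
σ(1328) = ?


Divisors of 1328: 1, 2, 4, 8, 16, 83, 166, 332, 664, 1328
Sum = 1 + 2 + 4 + 8 + 16 + 83 + 166 + 332 + 664 + 1328 = 2604

σ(1328) = 2604


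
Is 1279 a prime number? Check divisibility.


Check divisors up to sqrt(1279) = 35.7631
No divisors found.
1279 is prime.

Yes, 1279 is prime


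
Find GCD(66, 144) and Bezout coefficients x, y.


Tabular extended Euclidean (each row: r = 66*s + 144*t):
r=66, s=1, t=0
r=144, s=0, t=1
q=0: r=66, s=1, t=0   [66*(1) + 144*(0) = 66]
q=2: r=12, s=-2, t=1   [66*(-2) + 144*(1) = 12]
q=5: r=6, s=11, t=-5   [66*(11) + 144*(-5) = 6]
q=2: r=0, s=-24, t=11   [66*(-24) + 144*(11) = 0]
GCD = 6; from the row with r=6: x=11, y=-5
Check: 66*(11) + 144*(-5) = 726 - 720 = 6

GCD = 6, x = 11, y = -5


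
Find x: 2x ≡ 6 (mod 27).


GCD(2, 27) = 1, unique solution
a^(-1) mod 27 = 14
x = 14 * 6 mod 27 = 3

x ≡ 3 (mod 27)


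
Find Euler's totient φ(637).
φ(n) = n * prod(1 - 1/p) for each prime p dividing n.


637 = 7^2 × 13
Prime factors: 7, 13
φ(637) = 637 × (1-1/7) × (1-1/13)
= 637 × 6/7 × 12/13 = 504

φ(637) = 504


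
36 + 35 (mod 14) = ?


36 + 35 = 71
71 mod 14 = 1


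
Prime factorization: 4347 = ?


4347 / 3 = 1449
1449 / 3 = 483
483 / 3 = 161
161 / 7 = 23
23 / 23 = 1
4347 = 3^3 × 7 × 23


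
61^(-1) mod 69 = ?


Use the extended Euclidean algorithm on (69, 61); each row r = 69*s + 61*t:
r=69, s=1, t=0
r=61, s=0, t=1
q=1: r=8, s=1, t=-1   [69*(1) + 61*(-1) = 8]
q=7: r=5, s=-7, t=8   [69*(-7) + 61*(8) = 5]
q=1: r=3, s=8, t=-9   [69*(8) + 61*(-9) = 3]
q=1: r=2, s=-15, t=17   [69*(-15) + 61*(17) = 2]
q=1: r=1, s=23, t=-26   [69*(23) + 61*(-26) = 1]
q=2: r=0, s=-61, t=69   [69*(-61) + 61*(69) = 0]
GCD = 1 with t = -26, so 61*(-26) ≡ 1 (mod 69)
Inverse = -26 mod 69 = 43
Check: 61 * 43 = 2623 ≡ 1 (mod 69)

61^(-1) ≡ 43 (mod 69)


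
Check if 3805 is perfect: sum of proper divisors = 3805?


Proper divisors of 3805: 1, 5, 761
Sum = 1 + 5 + 761 = 767

No, 3805 is not perfect (767 ≠ 3805)


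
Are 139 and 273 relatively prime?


Euclidean algorithm:
273 = 1 * 139 + 134
139 = 1 * 134 + 5
134 = 26 * 5 + 4
5 = 1 * 4 + 1
4 = 4 * 1 + 0
GCD(139, 273) = 1

Yes, coprime (GCD = 1)


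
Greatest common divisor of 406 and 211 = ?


406 = 1 * 211 + 195
211 = 1 * 195 + 16
195 = 12 * 16 + 3
16 = 5 * 3 + 1
3 = 3 * 1 + 0
GCD = 1


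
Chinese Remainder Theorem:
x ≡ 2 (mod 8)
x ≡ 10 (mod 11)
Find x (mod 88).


M = 8*11 = 88
M1 = M/8 = 11, M2 = M/11 = 8
M1^(-1) mod 8 = 3, M2^(-1) mod 11 = 7
x = 2*11*3 + 10*8*7 = 626
626 mod 88 = 10
Check: 10 mod 8 = 2 ✓, 10 mod 11 = 10 ✓

x ≡ 10 (mod 88)


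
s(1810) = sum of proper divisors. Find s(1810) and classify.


Proper divisors: 1, 2, 5, 10, 181, 362, 905
Sum = 1 + 2 + 5 + 10 + 181 + 362 + 905 = 1466
1466 < 1810 → deficient

s(1810) = 1466 (deficient)


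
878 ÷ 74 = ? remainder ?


878 = 74 * 11 + 64
Check: 814 + 64 = 878

q = 11, r = 64


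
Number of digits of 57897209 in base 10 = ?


57897209 has 8 digits in base 10
floor(log10(57897209)) + 1 = floor(7.7627) + 1 = 8

8 digits (base 10)


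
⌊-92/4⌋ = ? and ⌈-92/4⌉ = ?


-92/4 = -23.0000
floor = -23
ceil = -23

floor = -23, ceil = -23


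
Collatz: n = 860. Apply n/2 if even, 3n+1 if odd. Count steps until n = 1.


860 → 430 → 215 → 646 → 323 → 970 → 485 → 1456 → 728 → 364 → 182 → 91 → 274 → 137 → 412 → 206 → 103 → 310 → 155 → 466 → 233 → 700 → 350 → 175 → 526 → 263 → 790 → 395 → 1186 → 593 → 1780 → 890 → 445 → 1336 → 668 → 334 → 167 → 502 → 251 → 754 → 377 → 1132 → 566 → 283 → 850 → 425 → 1276 → 638 → 319 → 958 → 479 → 1438 → 719 → 2158 → 1079 → 3238 → 1619 → 4858 → 2429 → 7288 → 3644 → 1822 → 911 → 2734 → 1367 → 4102 → 2051 → 6154 → 3077 → 9232 → 4616 → 2308 → 1154 → 577 → 1732 → 866 → 433 → 1300 → 650 → 325 → 976 → 488 → 244 → 122 → 61 → 184 → 92 → 46 → 23 → 70 → 35 → 106 → 53 → 160 → 80 → 40 → 20 → 10 → 5 → 16 → 8 → 4 → 2 → 1
Total steps = 103

103 steps


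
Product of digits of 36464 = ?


3 × 6 × 4 × 6 × 4 = 1728


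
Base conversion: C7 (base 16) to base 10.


C7 (base 16) = 199 (decimal)
199 (decimal) = 199 (base 10)


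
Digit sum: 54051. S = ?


5 + 4 + 0 + 5 + 1 = 15


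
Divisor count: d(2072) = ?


2072 = 2^3 × 7^1 × 37^1
d(2072) = (3+1) × (1+1) × (1+1) = 16

16 divisors


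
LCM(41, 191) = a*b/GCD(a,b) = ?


GCD(41, 191) = 1
LCM = 41*191/1 = 7831/1 = 7831

LCM = 7831


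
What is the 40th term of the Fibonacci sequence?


Sequence: 1, 1, 2, 3, 5, 8, 13, 21, 34, 55, 89, 144, 233, 377, 610, 987, 1597, 2584, 4181, 6765, 10946, 17711, 28657, 46368, 75025, 121393, 196418, 317811, 514229, 832040, 1346269, 2178309, 3524578, 5702887, 9227465, 14930352, 24157817, 39088169, 63245986, 102334155
F(40) = 102334155


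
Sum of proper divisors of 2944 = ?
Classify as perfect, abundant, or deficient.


Proper divisors: 1, 2, 4, 8, 16, 23, 32, 46, 64, 92, 128, 184, 368, 736, 1472
Sum = 1 + 2 + 4 + 8 + 16 + 23 + 32 + 46 + 64 + 92 + 128 + 184 + 368 + 736 + 1472 = 3176
3176 > 2944 → abundant

s(2944) = 3176 (abundant)


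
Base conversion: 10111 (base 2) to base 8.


10111 (base 2) = 23 (decimal)
23 (decimal) = 27 (base 8)


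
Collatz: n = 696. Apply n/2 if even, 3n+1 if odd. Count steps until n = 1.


696 → 348 → 174 → 87 → 262 → 131 → 394 → 197 → 592 → 296 → 148 → 74 → 37 → 112 → 56 → 28 → 14 → 7 → 22 → 11 → 34 → 17 → 52 → 26 → 13 → 40 → 20 → 10 → 5 → 16 → 8 → 4 → 2 → 1
Total steps = 33

33 steps


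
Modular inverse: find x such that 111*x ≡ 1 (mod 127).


Use the extended Euclidean algorithm on (127, 111); each row r = 127*s + 111*t:
r=127, s=1, t=0
r=111, s=0, t=1
q=1: r=16, s=1, t=-1   [127*(1) + 111*(-1) = 16]
q=6: r=15, s=-6, t=7   [127*(-6) + 111*(7) = 15]
q=1: r=1, s=7, t=-8   [127*(7) + 111*(-8) = 1]
q=15: r=0, s=-111, t=127   [127*(-111) + 111*(127) = 0]
GCD = 1 with t = -8, so 111*(-8) ≡ 1 (mod 127)
Inverse = -8 mod 127 = 119
Check: 111 * 119 = 13209 ≡ 1 (mod 127)

111^(-1) ≡ 119 (mod 127)


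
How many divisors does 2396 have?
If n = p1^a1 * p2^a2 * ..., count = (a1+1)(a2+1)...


2396 = 2^2 × 599^1
d(2396) = (2+1) × (1+1) = 6

6 divisors


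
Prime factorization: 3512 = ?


3512 / 2 = 1756
1756 / 2 = 878
878 / 2 = 439
439 / 439 = 1
3512 = 2^3 × 439


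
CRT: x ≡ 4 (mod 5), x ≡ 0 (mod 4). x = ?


M = 5*4 = 20
M1 = M/5 = 4, M2 = M/4 = 5
M1^(-1) mod 5 = 4, M2^(-1) mod 4 = 1
x = 4*4*4 + 0*5*1 = 64
64 mod 20 = 4
Check: 4 mod 5 = 4 ✓, 4 mod 4 = 0 ✓

x ≡ 4 (mod 20)


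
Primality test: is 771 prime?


771 / 3 = 257 (exact division)
771 is NOT prime.

No, 771 is not prime


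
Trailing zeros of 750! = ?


floor(750/5) = 150
floor(750/25) = 30
floor(750/125) = 6
floor(750/625) = 1
Total = 187

187 trailing zeros


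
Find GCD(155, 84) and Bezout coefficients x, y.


Tabular extended Euclidean (each row: r = 155*s + 84*t):
r=155, s=1, t=0
r=84, s=0, t=1
q=1: r=71, s=1, t=-1   [155*(1) + 84*(-1) = 71]
q=1: r=13, s=-1, t=2   [155*(-1) + 84*(2) = 13]
q=5: r=6, s=6, t=-11   [155*(6) + 84*(-11) = 6]
q=2: r=1, s=-13, t=24   [155*(-13) + 84*(24) = 1]
q=6: r=0, s=84, t=-155   [155*(84) + 84*(-155) = 0]
GCD = 1; from the row with r=1: x=-13, y=24
Check: 155*(-13) + 84*(24) = -2015 + 2016 = 1

GCD = 1, x = -13, y = 24


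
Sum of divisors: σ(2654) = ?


Divisors of 2654: 1, 2, 1327, 2654
Sum = 1 + 2 + 1327 + 2654 = 3984

σ(2654) = 3984


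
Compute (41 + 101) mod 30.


41 + 101 = 142
142 mod 30 = 22


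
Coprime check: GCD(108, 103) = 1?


Euclidean algorithm:
108 = 1 * 103 + 5
103 = 20 * 5 + 3
5 = 1 * 3 + 2
3 = 1 * 2 + 1
2 = 2 * 1 + 0
GCD(108, 103) = 1

Yes, coprime (GCD = 1)


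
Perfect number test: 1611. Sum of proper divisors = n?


Proper divisors of 1611: 1, 3, 9, 179, 537
Sum = 1 + 3 + 9 + 179 + 537 = 729

No, 1611 is not perfect (729 ≠ 1611)


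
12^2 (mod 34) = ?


12^1 mod 34 = 12
12^2 mod 34 = 8


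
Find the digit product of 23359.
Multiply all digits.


2 × 3 × 3 × 5 × 9 = 810


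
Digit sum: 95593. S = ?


9 + 5 + 5 + 9 + 3 = 31


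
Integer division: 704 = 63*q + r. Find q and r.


704 = 63 * 11 + 11
Check: 693 + 11 = 704

q = 11, r = 11


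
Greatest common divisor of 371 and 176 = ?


371 = 2 * 176 + 19
176 = 9 * 19 + 5
19 = 3 * 5 + 4
5 = 1 * 4 + 1
4 = 4 * 1 + 0
GCD = 1


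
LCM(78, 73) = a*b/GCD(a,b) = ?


GCD(78, 73) = 1
LCM = 78*73/1 = 5694/1 = 5694

LCM = 5694


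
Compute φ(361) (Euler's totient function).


361 = 19^2
Prime factors: 19
φ(361) = 361 × (1-1/19)
= 361 × 18/19 = 342

φ(361) = 342


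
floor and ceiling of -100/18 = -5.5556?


-100/18 = -5.5556
floor = -6
ceil = -5

floor = -6, ceil = -5


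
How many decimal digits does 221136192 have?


221136192 has 9 digits in base 10
floor(log10(221136192)) + 1 = floor(8.3447) + 1 = 9

9 digits (base 10)


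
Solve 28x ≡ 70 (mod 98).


GCD(28, 98) = 14 divides 70
Divide: 2x ≡ 5 (mod 7)
x ≡ 6 (mod 7)


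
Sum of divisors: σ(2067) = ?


Divisors of 2067: 1, 3, 13, 39, 53, 159, 689, 2067
Sum = 1 + 3 + 13 + 39 + 53 + 159 + 689 + 2067 = 3024

σ(2067) = 3024


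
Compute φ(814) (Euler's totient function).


814 = 2 × 11 × 37
Prime factors: 2, 11, 37
φ(814) = 814 × (1-1/2) × (1-1/11) × (1-1/37)
= 814 × 1/2 × 10/11 × 36/37 = 360

φ(814) = 360


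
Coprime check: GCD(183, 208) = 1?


Euclidean algorithm:
208 = 1 * 183 + 25
183 = 7 * 25 + 8
25 = 3 * 8 + 1
8 = 8 * 1 + 0
GCD(183, 208) = 1

Yes, coprime (GCD = 1)


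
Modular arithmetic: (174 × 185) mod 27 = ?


174 × 185 = 32190
32190 mod 27 = 6


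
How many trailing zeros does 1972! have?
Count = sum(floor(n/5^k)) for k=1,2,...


floor(1972/5) = 394
floor(1972/25) = 78
floor(1972/125) = 15
floor(1972/625) = 3
Total = 490

490 trailing zeros


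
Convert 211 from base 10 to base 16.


211 (base 10) = 211 (decimal)
211 (decimal) = D3 (base 16)


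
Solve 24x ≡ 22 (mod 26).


GCD(24, 26) = 2 divides 22
Divide: 12x ≡ 11 (mod 13)
x ≡ 2 (mod 13)


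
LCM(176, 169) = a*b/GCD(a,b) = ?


GCD(176, 169) = 1
LCM = 176*169/1 = 29744/1 = 29744

LCM = 29744


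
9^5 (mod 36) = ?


9^1 mod 36 = 9
9^2 mod 36 = 9
9^3 mod 36 = 9
9^4 mod 36 = 9
9^5 mod 36 = 9


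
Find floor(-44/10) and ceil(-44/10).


-44/10 = -4.4000
floor = -5
ceil = -4

floor = -5, ceil = -4


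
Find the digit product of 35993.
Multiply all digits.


3 × 5 × 9 × 9 × 3 = 3645


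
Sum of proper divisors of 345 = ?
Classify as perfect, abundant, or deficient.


Proper divisors: 1, 3, 5, 15, 23, 69, 115
Sum = 1 + 3 + 5 + 15 + 23 + 69 + 115 = 231
231 < 345 → deficient

s(345) = 231 (deficient)


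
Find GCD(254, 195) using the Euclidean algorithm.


254 = 1 * 195 + 59
195 = 3 * 59 + 18
59 = 3 * 18 + 5
18 = 3 * 5 + 3
5 = 1 * 3 + 2
3 = 1 * 2 + 1
2 = 2 * 1 + 0
GCD = 1


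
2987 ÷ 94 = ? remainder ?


2987 = 94 * 31 + 73
Check: 2914 + 73 = 2987

q = 31, r = 73


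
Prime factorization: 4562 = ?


4562 / 2 = 2281
2281 / 2281 = 1
4562 = 2 × 2281


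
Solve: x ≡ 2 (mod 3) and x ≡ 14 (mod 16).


M = 3*16 = 48
M1 = M/3 = 16, M2 = M/16 = 3
M1^(-1) mod 3 = 1, M2^(-1) mod 16 = 11
x = 2*16*1 + 14*3*11 = 494
494 mod 48 = 14
Check: 14 mod 3 = 2 ✓, 14 mod 16 = 14 ✓

x ≡ 14 (mod 48)


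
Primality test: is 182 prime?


182 / 2 = 91 (exact division)
182 is NOT prime.

No, 182 is not prime


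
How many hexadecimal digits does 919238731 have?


919238731 in base 16 = 36CA784B
Number of digits = 8

8 digits (base 16)


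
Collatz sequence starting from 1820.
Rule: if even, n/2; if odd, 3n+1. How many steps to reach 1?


1820 → 910 → 455 → 1366 → 683 → 2050 → 1025 → 3076 → 1538 → 769 → 2308 → 1154 → 577 → 1732 → 866 → 433 → 1300 → 650 → 325 → 976 → 488 → 244 → 122 → 61 → 184 → 92 → 46 → 23 → 70 → 35 → 106 → 53 → 160 → 80 → 40 → 20 → 10 → 5 → 16 → 8 → 4 → 2 → 1
Total steps = 42

42 steps


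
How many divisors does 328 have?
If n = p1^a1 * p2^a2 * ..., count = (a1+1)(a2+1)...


328 = 2^3 × 41^1
d(328) = (3+1) × (1+1) = 8

8 divisors


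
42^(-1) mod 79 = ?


Use the extended Euclidean algorithm on (79, 42); each row r = 79*s + 42*t:
r=79, s=1, t=0
r=42, s=0, t=1
q=1: r=37, s=1, t=-1   [79*(1) + 42*(-1) = 37]
q=1: r=5, s=-1, t=2   [79*(-1) + 42*(2) = 5]
q=7: r=2, s=8, t=-15   [79*(8) + 42*(-15) = 2]
q=2: r=1, s=-17, t=32   [79*(-17) + 42*(32) = 1]
q=2: r=0, s=42, t=-79   [79*(42) + 42*(-79) = 0]
GCD = 1 with t = 32, so 42*(32) ≡ 1 (mod 79)
Inverse = 32 mod 79 = 32
Check: 42 * 32 = 1344 ≡ 1 (mod 79)

42^(-1) ≡ 32 (mod 79)


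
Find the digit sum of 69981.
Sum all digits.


6 + 9 + 9 + 8 + 1 = 33


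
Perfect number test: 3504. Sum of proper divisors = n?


Proper divisors of 3504: 1, 2, 3, 4, 6, 8, 12, 16, 24, 48, 73, 146, 219, 292, 438, 584, 876, 1168, 1752
Sum = 1 + 2 + 3 + 4 + 6 + 8 + 12 + 16 + 24 + 48 + 73 + 146 + 219 + 292 + 438 + 584 + 876 + 1168 + 1752 = 5672

No, 3504 is not perfect (5672 ≠ 3504)


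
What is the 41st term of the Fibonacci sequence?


Sequence: 1, 1, 2, 3, 5, 8, 13, 21, 34, 55, 89, 144, 233, 377, 610, 987, 1597, 2584, 4181, 6765, 10946, 17711, 28657, 46368, 75025, 121393, 196418, 317811, 514229, 832040, 1346269, 2178309, 3524578, 5702887, 9227465, 14930352, 24157817, 39088169, 63245986, 102334155, 165580141
F(41) = 165580141


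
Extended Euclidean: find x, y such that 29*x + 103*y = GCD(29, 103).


Tabular extended Euclidean (each row: r = 29*s + 103*t):
r=29, s=1, t=0
r=103, s=0, t=1
q=0: r=29, s=1, t=0   [29*(1) + 103*(0) = 29]
q=3: r=16, s=-3, t=1   [29*(-3) + 103*(1) = 16]
q=1: r=13, s=4, t=-1   [29*(4) + 103*(-1) = 13]
q=1: r=3, s=-7, t=2   [29*(-7) + 103*(2) = 3]
q=4: r=1, s=32, t=-9   [29*(32) + 103*(-9) = 1]
q=3: r=0, s=-103, t=29   [29*(-103) + 103*(29) = 0]
GCD = 1; from the row with r=1: x=32, y=-9
Check: 29*(32) + 103*(-9) = 928 - 927 = 1

GCD = 1, x = 32, y = -9


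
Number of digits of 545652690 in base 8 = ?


545652690 in base 8 = 4041377722
Number of digits = 10

10 digits (base 8)


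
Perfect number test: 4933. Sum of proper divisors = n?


Proper divisors of 4933: 1
Sum = 1 = 1

No, 4933 is not perfect (1 ≠ 4933)


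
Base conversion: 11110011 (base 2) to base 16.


11110011 (base 2) = 243 (decimal)
243 (decimal) = F3 (base 16)


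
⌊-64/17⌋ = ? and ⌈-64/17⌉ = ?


-64/17 = -3.7647
floor = -4
ceil = -3

floor = -4, ceil = -3


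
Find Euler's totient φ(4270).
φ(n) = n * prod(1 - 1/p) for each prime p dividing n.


4270 = 2 × 5 × 7 × 61
Prime factors: 2, 5, 7, 61
φ(4270) = 4270 × (1-1/2) × (1-1/5) × (1-1/7) × (1-1/61)
= 4270 × 1/2 × 4/5 × 6/7 × 60/61 = 1440

φ(4270) = 1440


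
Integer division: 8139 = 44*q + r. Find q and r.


8139 = 44 * 184 + 43
Check: 8096 + 43 = 8139

q = 184, r = 43


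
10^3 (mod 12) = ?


10^1 mod 12 = 10
10^2 mod 12 = 4
10^3 mod 12 = 4


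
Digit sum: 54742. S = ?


5 + 4 + 7 + 4 + 2 = 22


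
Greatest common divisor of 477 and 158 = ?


477 = 3 * 158 + 3
158 = 52 * 3 + 2
3 = 1 * 2 + 1
2 = 2 * 1 + 0
GCD = 1


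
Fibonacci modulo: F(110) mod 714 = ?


F(k) mod 714 for k=1..110:
1, 1, 2, 3, 5, 8, 13, 21, 34, 55, 89, 144, 233, 377, 610, 273, 169, 442, 611, 339, 236, 575, 97, 672, 55, 13, 68, 81, 149, 230, 379, 609, 274, 169, 443, 612, 341, 239, 580, 105, 685, 76, 47, 123, 170, 293, 463, 42, 505, 547, 338, 171, 509, 680, 475, 441, 202, 643, 131, 60, 191, 251, 442, 693, 421, 400, 107, 507, 614, 407, 307, 0, 307, 307, 614, 207, 107, 314, 421, 21, 442, 463, 191, 654, 131, 71, 202, 273, 475, 34, 509, 543, 338, 167, 505, 672, 463, 421, 170, 591, 47, 638, 685, 609, 580, 475, 341, 102, 443, 545
F(110) mod 714 = 545


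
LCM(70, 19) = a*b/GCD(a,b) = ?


GCD(70, 19) = 1
LCM = 70*19/1 = 1330/1 = 1330

LCM = 1330


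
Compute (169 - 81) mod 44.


169 - 81 = 88
88 mod 44 = 0


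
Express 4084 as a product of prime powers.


4084 / 2 = 2042
2042 / 2 = 1021
1021 / 1021 = 1
4084 = 2^2 × 1021


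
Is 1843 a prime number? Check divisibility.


1843 / 19 = 97 (exact division)
1843 is NOT prime.

No, 1843 is not prime


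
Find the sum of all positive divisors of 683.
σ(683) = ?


Divisors of 683: 1, 683
Sum = 1 + 683 = 684

σ(683) = 684


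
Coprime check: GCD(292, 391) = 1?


Euclidean algorithm:
391 = 1 * 292 + 99
292 = 2 * 99 + 94
99 = 1 * 94 + 5
94 = 18 * 5 + 4
5 = 1 * 4 + 1
4 = 4 * 1 + 0
GCD(292, 391) = 1

Yes, coprime (GCD = 1)


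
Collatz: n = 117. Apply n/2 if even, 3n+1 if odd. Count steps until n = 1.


117 → 352 → 176 → 88 → 44 → 22 → 11 → 34 → 17 → 52 → 26 → 13 → 40 → 20 → 10 → 5 → 16 → 8 → 4 → 2 → 1
Total steps = 20

20 steps


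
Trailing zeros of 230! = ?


floor(230/5) = 46
floor(230/25) = 9
floor(230/125) = 1
Total = 56

56 trailing zeros


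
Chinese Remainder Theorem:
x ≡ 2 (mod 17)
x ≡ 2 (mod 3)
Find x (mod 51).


M = 17*3 = 51
M1 = M/17 = 3, M2 = M/3 = 17
M1^(-1) mod 17 = 6, M2^(-1) mod 3 = 2
x = 2*3*6 + 2*17*2 = 104
104 mod 51 = 2
Check: 2 mod 17 = 2 ✓, 2 mod 3 = 2 ✓

x ≡ 2 (mod 51)


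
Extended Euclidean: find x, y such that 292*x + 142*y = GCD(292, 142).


Tabular extended Euclidean (each row: r = 292*s + 142*t):
r=292, s=1, t=0
r=142, s=0, t=1
q=2: r=8, s=1, t=-2   [292*(1) + 142*(-2) = 8]
q=17: r=6, s=-17, t=35   [292*(-17) + 142*(35) = 6]
q=1: r=2, s=18, t=-37   [292*(18) + 142*(-37) = 2]
q=3: r=0, s=-71, t=146   [292*(-71) + 142*(146) = 0]
GCD = 2; from the row with r=2: x=18, y=-37
Check: 292*(18) + 142*(-37) = 5256 - 5254 = 2

GCD = 2, x = 18, y = -37


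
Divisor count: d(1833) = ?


1833 = 3^1 × 13^1 × 47^1
d(1833) = (1+1) × (1+1) × (1+1) = 8

8 divisors


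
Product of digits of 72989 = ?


7 × 2 × 9 × 8 × 9 = 9072


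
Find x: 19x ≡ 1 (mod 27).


GCD(19, 27) = 1, unique solution
a^(-1) mod 27 = 10
x = 10 * 1 mod 27 = 10

x ≡ 10 (mod 27)


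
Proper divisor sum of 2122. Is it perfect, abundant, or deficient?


Proper divisors: 1, 2, 1061
Sum = 1 + 2 + 1061 = 1064
1064 < 2122 → deficient

s(2122) = 1064 (deficient)


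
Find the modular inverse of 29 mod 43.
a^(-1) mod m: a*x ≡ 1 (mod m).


Use the extended Euclidean algorithm on (43, 29); each row r = 43*s + 29*t:
r=43, s=1, t=0
r=29, s=0, t=1
q=1: r=14, s=1, t=-1   [43*(1) + 29*(-1) = 14]
q=2: r=1, s=-2, t=3   [43*(-2) + 29*(3) = 1]
q=14: r=0, s=29, t=-43   [43*(29) + 29*(-43) = 0]
GCD = 1 with t = 3, so 29*(3) ≡ 1 (mod 43)
Inverse = 3 mod 43 = 3
Check: 29 * 3 = 87 ≡ 1 (mod 43)

29^(-1) ≡ 3 (mod 43)


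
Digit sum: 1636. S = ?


1 + 6 + 3 + 6 = 16


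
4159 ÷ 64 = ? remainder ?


4159 = 64 * 64 + 63
Check: 4096 + 63 = 4159

q = 64, r = 63


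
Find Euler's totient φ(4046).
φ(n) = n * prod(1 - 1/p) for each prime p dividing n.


4046 = 2 × 7 × 17^2
Prime factors: 2, 7, 17
φ(4046) = 4046 × (1-1/2) × (1-1/7) × (1-1/17)
= 4046 × 1/2 × 6/7 × 16/17 = 1632

φ(4046) = 1632


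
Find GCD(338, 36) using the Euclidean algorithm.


338 = 9 * 36 + 14
36 = 2 * 14 + 8
14 = 1 * 8 + 6
8 = 1 * 6 + 2
6 = 3 * 2 + 0
GCD = 2


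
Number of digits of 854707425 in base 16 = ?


854707425 in base 16 = 32F1CCE1
Number of digits = 8

8 digits (base 16)


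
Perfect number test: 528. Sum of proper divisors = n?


Proper divisors of 528: 1, 2, 3, 4, 6, 8, 11, 12, 16, 22, 24, 33, 44, 48, 66, 88, 132, 176, 264
Sum = 1 + 2 + 3 + 4 + 6 + 8 + 11 + 12 + 16 + 22 + 24 + 33 + 44 + 48 + 66 + 88 + 132 + 176 + 264 = 960

No, 528 is not perfect (960 ≠ 528)


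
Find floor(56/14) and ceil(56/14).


56/14 = 4.0000
floor = 4
ceil = 4

floor = 4, ceil = 4


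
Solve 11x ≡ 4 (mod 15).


GCD(11, 15) = 1, unique solution
a^(-1) mod 15 = 11
x = 11 * 4 mod 15 = 14

x ≡ 14 (mod 15)


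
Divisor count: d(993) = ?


993 = 3^1 × 331^1
d(993) = (1+1) × (1+1) = 4

4 divisors


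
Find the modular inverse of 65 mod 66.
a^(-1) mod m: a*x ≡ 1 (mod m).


Use the extended Euclidean algorithm on (66, 65); each row r = 66*s + 65*t:
r=66, s=1, t=0
r=65, s=0, t=1
q=1: r=1, s=1, t=-1   [66*(1) + 65*(-1) = 1]
q=65: r=0, s=-65, t=66   [66*(-65) + 65*(66) = 0]
GCD = 1 with t = -1, so 65*(-1) ≡ 1 (mod 66)
Inverse = -1 mod 66 = 65
Check: 65 * 65 = 4225 ≡ 1 (mod 66)

65^(-1) ≡ 65 (mod 66)


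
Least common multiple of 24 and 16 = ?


GCD(24, 16) = 8
LCM = 24*16/8 = 384/8 = 48

LCM = 48


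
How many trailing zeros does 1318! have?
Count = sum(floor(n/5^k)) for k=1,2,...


floor(1318/5) = 263
floor(1318/25) = 52
floor(1318/125) = 10
floor(1318/625) = 2
Total = 327

327 trailing zeros


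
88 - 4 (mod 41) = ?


88 - 4 = 84
84 mod 41 = 2


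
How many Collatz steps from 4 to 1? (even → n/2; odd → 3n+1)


4 → 2 → 1
Total steps = 2

2 steps


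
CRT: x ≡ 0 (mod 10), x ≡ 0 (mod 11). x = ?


M = 10*11 = 110
M1 = M/10 = 11, M2 = M/11 = 10
M1^(-1) mod 10 = 1, M2^(-1) mod 11 = 10
x = 0*11*1 + 0*10*10 = 0
0 mod 110 = 0
Check: 0 mod 10 = 0 ✓, 0 mod 11 = 0 ✓

x ≡ 0 (mod 110)


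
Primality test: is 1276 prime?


1276 / 2 = 638 (exact division)
1276 is NOT prime.

No, 1276 is not prime


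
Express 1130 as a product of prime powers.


1130 / 2 = 565
565 / 5 = 113
113 / 113 = 1
1130 = 2 × 5 × 113


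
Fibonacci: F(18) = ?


Sequence: 1, 1, 2, 3, 5, 8, 13, 21, 34, 55, 89, 144, 233, 377, 610, 987, 1597, 2584
F(18) = 2584


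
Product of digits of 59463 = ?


5 × 9 × 4 × 6 × 3 = 3240


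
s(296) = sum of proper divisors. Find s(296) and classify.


Proper divisors: 1, 2, 4, 8, 37, 74, 148
Sum = 1 + 2 + 4 + 8 + 37 + 74 + 148 = 274
274 < 296 → deficient

s(296) = 274 (deficient)


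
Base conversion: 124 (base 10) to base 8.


124 (base 10) = 124 (decimal)
124 (decimal) = 174 (base 8)


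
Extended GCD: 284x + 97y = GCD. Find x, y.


Tabular extended Euclidean (each row: r = 284*s + 97*t):
r=284, s=1, t=0
r=97, s=0, t=1
q=2: r=90, s=1, t=-2   [284*(1) + 97*(-2) = 90]
q=1: r=7, s=-1, t=3   [284*(-1) + 97*(3) = 7]
q=12: r=6, s=13, t=-38   [284*(13) + 97*(-38) = 6]
q=1: r=1, s=-14, t=41   [284*(-14) + 97*(41) = 1]
q=6: r=0, s=97, t=-284   [284*(97) + 97*(-284) = 0]
GCD = 1; from the row with r=1: x=-14, y=41
Check: 284*(-14) + 97*(41) = -3976 + 3977 = 1

GCD = 1, x = -14, y = 41


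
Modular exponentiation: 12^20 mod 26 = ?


12^1 mod 26 = 12
12^2 mod 26 = 14
12^3 mod 26 = 12
12^4 mod 26 = 14
12^5 mod 26 = 12
12^6 mod 26 = 14
12^7 mod 26 = 12
12^8 mod 26 = 14
12^9 mod 26 = 12
12^10 mod 26 = 14
12^11 mod 26 = 12
12^12 mod 26 = 14
12^13 mod 26 = 12
12^14 mod 26 = 14
12^15 mod 26 = 12
12^16 mod 26 = 14
12^17 mod 26 = 12
12^18 mod 26 = 14
12^19 mod 26 = 12
12^20 mod 26 = 14


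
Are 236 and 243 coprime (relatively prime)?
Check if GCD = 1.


Euclidean algorithm:
243 = 1 * 236 + 7
236 = 33 * 7 + 5
7 = 1 * 5 + 2
5 = 2 * 2 + 1
2 = 2 * 1 + 0
GCD(236, 243) = 1

Yes, coprime (GCD = 1)


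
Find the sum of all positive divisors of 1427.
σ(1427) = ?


Divisors of 1427: 1, 1427
Sum = 1 + 1427 = 1428

σ(1427) = 1428


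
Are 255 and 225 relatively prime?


Euclidean algorithm:
255 = 1 * 225 + 30
225 = 7 * 30 + 15
30 = 2 * 15 + 0
GCD(255, 225) = 15

No, not coprime (GCD = 15)


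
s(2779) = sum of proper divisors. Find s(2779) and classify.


Proper divisors: 1, 7, 397
Sum = 1 + 7 + 397 = 405
405 < 2779 → deficient

s(2779) = 405 (deficient)


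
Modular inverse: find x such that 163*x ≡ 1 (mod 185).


Use the extended Euclidean algorithm on (185, 163); each row r = 185*s + 163*t:
r=185, s=1, t=0
r=163, s=0, t=1
q=1: r=22, s=1, t=-1   [185*(1) + 163*(-1) = 22]
q=7: r=9, s=-7, t=8   [185*(-7) + 163*(8) = 9]
q=2: r=4, s=15, t=-17   [185*(15) + 163*(-17) = 4]
q=2: r=1, s=-37, t=42   [185*(-37) + 163*(42) = 1]
q=4: r=0, s=163, t=-185   [185*(163) + 163*(-185) = 0]
GCD = 1 with t = 42, so 163*(42) ≡ 1 (mod 185)
Inverse = 42 mod 185 = 42
Check: 163 * 42 = 6846 ≡ 1 (mod 185)

163^(-1) ≡ 42 (mod 185)


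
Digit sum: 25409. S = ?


2 + 5 + 4 + 0 + 9 = 20


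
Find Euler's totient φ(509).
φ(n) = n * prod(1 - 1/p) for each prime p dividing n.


509 = 509
Prime factors: 509
φ(509) = 509 × (1-1/509)
= 509 × 508/509 = 508

φ(509) = 508


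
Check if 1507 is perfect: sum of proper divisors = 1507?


Proper divisors of 1507: 1, 11, 137
Sum = 1 + 11 + 137 = 149

No, 1507 is not perfect (149 ≠ 1507)


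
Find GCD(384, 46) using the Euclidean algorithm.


384 = 8 * 46 + 16
46 = 2 * 16 + 14
16 = 1 * 14 + 2
14 = 7 * 2 + 0
GCD = 2


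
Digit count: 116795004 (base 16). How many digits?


116795004 in base 16 = 6F6267C
Number of digits = 7

7 digits (base 16)


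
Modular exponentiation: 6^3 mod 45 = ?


6^1 mod 45 = 6
6^2 mod 45 = 36
6^3 mod 45 = 36


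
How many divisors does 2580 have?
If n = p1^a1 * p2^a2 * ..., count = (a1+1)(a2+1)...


2580 = 2^2 × 3^1 × 5^1 × 43^1
d(2580) = (2+1) × (1+1) × (1+1) × (1+1) = 24

24 divisors


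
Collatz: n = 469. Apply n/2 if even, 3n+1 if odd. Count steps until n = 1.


469 → 1408 → 704 → 352 → 176 → 88 → 44 → 22 → 11 → 34 → 17 → 52 → 26 → 13 → 40 → 20 → 10 → 5 → 16 → 8 → 4 → 2 → 1
Total steps = 22

22 steps


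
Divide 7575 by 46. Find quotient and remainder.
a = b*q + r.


7575 = 46 * 164 + 31
Check: 7544 + 31 = 7575

q = 164, r = 31


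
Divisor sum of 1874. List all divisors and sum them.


Divisors of 1874: 1, 2, 937, 1874
Sum = 1 + 2 + 937 + 1874 = 2814

σ(1874) = 2814


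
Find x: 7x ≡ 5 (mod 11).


GCD(7, 11) = 1, unique solution
a^(-1) mod 11 = 8
x = 8 * 5 mod 11 = 7

x ≡ 7 (mod 11)


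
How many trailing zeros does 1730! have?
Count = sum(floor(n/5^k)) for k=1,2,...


floor(1730/5) = 346
floor(1730/25) = 69
floor(1730/125) = 13
floor(1730/625) = 2
Total = 430

430 trailing zeros


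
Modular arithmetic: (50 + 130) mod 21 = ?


50 + 130 = 180
180 mod 21 = 12


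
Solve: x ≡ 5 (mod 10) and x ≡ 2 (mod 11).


M = 10*11 = 110
M1 = M/10 = 11, M2 = M/11 = 10
M1^(-1) mod 10 = 1, M2^(-1) mod 11 = 10
x = 5*11*1 + 2*10*10 = 255
255 mod 110 = 35
Check: 35 mod 10 = 5 ✓, 35 mod 11 = 2 ✓

x ≡ 35 (mod 110)


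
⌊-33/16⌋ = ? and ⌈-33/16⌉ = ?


-33/16 = -2.0625
floor = -3
ceil = -2

floor = -3, ceil = -2


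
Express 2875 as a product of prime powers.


2875 / 5 = 575
575 / 5 = 115
115 / 5 = 23
23 / 23 = 1
2875 = 5^3 × 23


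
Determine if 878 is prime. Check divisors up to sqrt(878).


878 / 2 = 439 (exact division)
878 is NOT prime.

No, 878 is not prime


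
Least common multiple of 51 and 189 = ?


GCD(51, 189) = 3
LCM = 51*189/3 = 9639/3 = 3213

LCM = 3213


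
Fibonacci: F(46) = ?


Sequence: 1, 1, 2, 3, 5, 8, 13, 21, 34, 55, 89, 144, 233, 377, 610, 987, 1597, 2584, 4181, 6765, 10946, 17711, 28657, 46368, 75025, 121393, 196418, 317811, 514229, 832040, 1346269, 2178309, 3524578, 5702887, 9227465, 14930352, 24157817, 39088169, 63245986, 102334155, 165580141, 267914296, 433494437, 701408733, 1134903170, 1836311903
F(46) = 1836311903


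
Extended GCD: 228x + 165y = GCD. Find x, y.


Tabular extended Euclidean (each row: r = 228*s + 165*t):
r=228, s=1, t=0
r=165, s=0, t=1
q=1: r=63, s=1, t=-1   [228*(1) + 165*(-1) = 63]
q=2: r=39, s=-2, t=3   [228*(-2) + 165*(3) = 39]
q=1: r=24, s=3, t=-4   [228*(3) + 165*(-4) = 24]
q=1: r=15, s=-5, t=7   [228*(-5) + 165*(7) = 15]
q=1: r=9, s=8, t=-11   [228*(8) + 165*(-11) = 9]
q=1: r=6, s=-13, t=18   [228*(-13) + 165*(18) = 6]
q=1: r=3, s=21, t=-29   [228*(21) + 165*(-29) = 3]
q=2: r=0, s=-55, t=76   [228*(-55) + 165*(76) = 0]
GCD = 3; from the row with r=3: x=21, y=-29
Check: 228*(21) + 165*(-29) = 4788 - 4785 = 3

GCD = 3, x = 21, y = -29


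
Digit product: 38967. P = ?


3 × 8 × 9 × 6 × 7 = 9072


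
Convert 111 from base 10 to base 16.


111 (base 10) = 111 (decimal)
111 (decimal) = 6F (base 16)


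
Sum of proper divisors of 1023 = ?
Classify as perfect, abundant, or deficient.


Proper divisors: 1, 3, 11, 31, 33, 93, 341
Sum = 1 + 3 + 11 + 31 + 33 + 93 + 341 = 513
513 < 1023 → deficient

s(1023) = 513 (deficient)


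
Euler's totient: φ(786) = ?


786 = 2 × 3 × 131
Prime factors: 2, 3, 131
φ(786) = 786 × (1-1/2) × (1-1/3) × (1-1/131)
= 786 × 1/2 × 2/3 × 130/131 = 260

φ(786) = 260


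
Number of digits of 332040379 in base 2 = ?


332040379 in base 2 = 10011110010101000100010111011
Number of digits = 29

29 digits (base 2)


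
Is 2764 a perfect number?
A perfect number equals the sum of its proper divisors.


Proper divisors of 2764: 1, 2, 4, 691, 1382
Sum = 1 + 2 + 4 + 691 + 1382 = 2080

No, 2764 is not perfect (2080 ≠ 2764)


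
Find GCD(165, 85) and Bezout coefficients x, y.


Tabular extended Euclidean (each row: r = 165*s + 85*t):
r=165, s=1, t=0
r=85, s=0, t=1
q=1: r=80, s=1, t=-1   [165*(1) + 85*(-1) = 80]
q=1: r=5, s=-1, t=2   [165*(-1) + 85*(2) = 5]
q=16: r=0, s=17, t=-33   [165*(17) + 85*(-33) = 0]
GCD = 5; from the row with r=5: x=-1, y=2
Check: 165*(-1) + 85*(2) = -165 + 170 = 5

GCD = 5, x = -1, y = 2


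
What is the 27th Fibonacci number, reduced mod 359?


F(k) mod 359 for k=1..27:
1, 1, 2, 3, 5, 8, 13, 21, 34, 55, 89, 144, 233, 18, 251, 269, 161, 71, 232, 303, 176, 120, 296, 57, 353, 51, 45
F(27) mod 359 = 45


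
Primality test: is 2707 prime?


Check divisors up to sqrt(2707) = 52.0288
No divisors found.
2707 is prime.

Yes, 2707 is prime


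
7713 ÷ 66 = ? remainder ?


7713 = 66 * 116 + 57
Check: 7656 + 57 = 7713

q = 116, r = 57


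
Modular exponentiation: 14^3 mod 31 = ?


14^1 mod 31 = 14
14^2 mod 31 = 10
14^3 mod 31 = 16


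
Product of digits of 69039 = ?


6 × 9 × 0 × 3 × 9 = 0


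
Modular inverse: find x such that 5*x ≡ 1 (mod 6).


Use the extended Euclidean algorithm on (6, 5); each row r = 6*s + 5*t:
r=6, s=1, t=0
r=5, s=0, t=1
q=1: r=1, s=1, t=-1   [6*(1) + 5*(-1) = 1]
q=5: r=0, s=-5, t=6   [6*(-5) + 5*(6) = 0]
GCD = 1 with t = -1, so 5*(-1) ≡ 1 (mod 6)
Inverse = -1 mod 6 = 5
Check: 5 * 5 = 25 ≡ 1 (mod 6)

5^(-1) ≡ 5 (mod 6)


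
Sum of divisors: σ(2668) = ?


Divisors of 2668: 1, 2, 4, 23, 29, 46, 58, 92, 116, 667, 1334, 2668
Sum = 1 + 2 + 4 + 23 + 29 + 46 + 58 + 92 + 116 + 667 + 1334 + 2668 = 5040

σ(2668) = 5040


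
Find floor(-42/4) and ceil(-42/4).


-42/4 = -10.5000
floor = -11
ceil = -10

floor = -11, ceil = -10


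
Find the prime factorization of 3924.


3924 / 2 = 1962
1962 / 2 = 981
981 / 3 = 327
327 / 3 = 109
109 / 109 = 1
3924 = 2^2 × 3^2 × 109


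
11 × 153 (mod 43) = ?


11 × 153 = 1683
1683 mod 43 = 6


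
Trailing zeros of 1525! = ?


floor(1525/5) = 305
floor(1525/25) = 61
floor(1525/125) = 12
floor(1525/625) = 2
Total = 380

380 trailing zeros
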